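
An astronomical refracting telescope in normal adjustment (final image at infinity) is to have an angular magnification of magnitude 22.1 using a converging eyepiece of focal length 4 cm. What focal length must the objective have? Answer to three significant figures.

|M| = f_obj/|f_eye|, so f_obj = |M| x |f_eye| = 22.1 x 4 = 88.400 cm.

88.4 cm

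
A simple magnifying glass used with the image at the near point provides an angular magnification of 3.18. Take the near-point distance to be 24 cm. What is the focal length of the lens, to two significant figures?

11 cm

For the image at the near point, M = 1 + D/f.
f = D/(M - 1) = 24/(3.18 - 1) = 11.009 cm.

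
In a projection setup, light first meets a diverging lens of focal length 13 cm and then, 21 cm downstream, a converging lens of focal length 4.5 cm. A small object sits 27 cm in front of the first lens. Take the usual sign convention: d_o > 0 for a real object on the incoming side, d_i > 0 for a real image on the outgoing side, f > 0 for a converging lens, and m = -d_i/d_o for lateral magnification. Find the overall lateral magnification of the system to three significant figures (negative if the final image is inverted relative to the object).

Lens 1: 1/d_i1 = 1/f_1 - 1/d_o1 = 1/(-13) - 1/27 = -0.11396 cm^-1, so d_i1 = -8.775 cm.
m_1 = -(-8.775)/27 = 0.3250.
With d_i1 < 0 the first image is virtual and lies on the object side; the object distance for lens 2 is d_o2 = 21 - (-8.775) = 29.775 cm.
Lens 2: 1/d_i2 = 1/f_2 - 1/d_o2 = 1/4.5 - 1/(29.775) = 0.18864 cm^-1, so d_i2 = 5.301 cm.
m_2 = -(5.301)/(29.775) = -0.1780.
Overall magnification: m = m_1 m_2 = -0.0579.

-0.0579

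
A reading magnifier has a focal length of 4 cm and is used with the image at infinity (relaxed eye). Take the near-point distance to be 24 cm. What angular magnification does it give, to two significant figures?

M = D/f = 24/4 = 6.000.

6.0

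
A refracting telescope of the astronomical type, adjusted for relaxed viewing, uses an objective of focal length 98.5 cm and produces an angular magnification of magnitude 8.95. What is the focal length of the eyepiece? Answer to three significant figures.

|M| = f_obj/f_eye, so f_eye = f_obj/|M| = 98.5/8.95 = 11.006 cm.

11.0 cm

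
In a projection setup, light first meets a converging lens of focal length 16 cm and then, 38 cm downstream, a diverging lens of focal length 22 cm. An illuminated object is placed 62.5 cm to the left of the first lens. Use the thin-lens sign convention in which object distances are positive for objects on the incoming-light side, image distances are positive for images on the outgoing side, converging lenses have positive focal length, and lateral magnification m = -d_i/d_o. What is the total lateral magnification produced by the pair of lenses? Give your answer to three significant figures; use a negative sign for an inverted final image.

-0.197

First lens: d_i1 = 1/(1/16 - 1/62.5) = 21.505 cm.
m_1 = -(21.505)/62.5 = -0.3441.
That image sits 16.495 cm in front of the second lens, so d_o2 = 16.495 cm.
Second lens: d_i2 = 1/(1/(-22) - 1/(16.495)) = -9.427 cm.
m_2 = -(-9.427)/(16.495) = 0.5715.
The system's lateral magnification is m_1 m_2 = (-0.3441)(0.5715) = -0.1966.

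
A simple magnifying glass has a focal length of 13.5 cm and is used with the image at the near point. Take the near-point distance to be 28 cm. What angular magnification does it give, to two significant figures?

3.1

M = 1 + D/f = 1 + 28/13.5 = 3.074.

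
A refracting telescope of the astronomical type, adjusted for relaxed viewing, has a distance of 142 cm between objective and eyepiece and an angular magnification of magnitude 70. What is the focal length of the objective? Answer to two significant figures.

In normal adjustment the tube length equals f_obj + f_eye and |M| = f_obj/f_eye.
So f_obj = 70 f_eye and 70 f_eye + f_eye = 142 cm, giving f_eye = 142/71 = 2.000 cm and f_obj = 140.000 cm.

140 cm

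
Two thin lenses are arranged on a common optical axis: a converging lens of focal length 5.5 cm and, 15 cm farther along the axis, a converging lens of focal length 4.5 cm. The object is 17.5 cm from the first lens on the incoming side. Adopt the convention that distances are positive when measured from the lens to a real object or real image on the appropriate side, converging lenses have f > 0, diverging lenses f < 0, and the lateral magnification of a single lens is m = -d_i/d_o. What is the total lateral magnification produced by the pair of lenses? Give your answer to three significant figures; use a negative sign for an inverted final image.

Applying the thin-lens equation to the first lens, 1/5.5 = 1/17.5 + 1/d_i1, which gives d_i1 = 8.021 cm.
Its lateral magnification is m_1 = -d_i1/d_o1 = -(8.021)/17.5 = -0.4583.
That image sits 6.979 cm in front of the second lens, so d_o2 = 6.979 cm.
Applying the thin-lens equation again with f_2 = 4.5 cm and d_o2 = 6.979 cm gives d_i2 = 12.668 cm.
m_2 = -(12.668)/(6.979) = -1.8151.
The system's lateral magnification is m_1 m_2 = (-0.4583)(-1.8151) = 0.8319.

0.832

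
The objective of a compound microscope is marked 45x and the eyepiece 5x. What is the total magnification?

The overall magnification of a compound microscope is the product of the objective and eyepiece magnifications:
M = M_obj x M_eye = 45 x 5 = 225.

225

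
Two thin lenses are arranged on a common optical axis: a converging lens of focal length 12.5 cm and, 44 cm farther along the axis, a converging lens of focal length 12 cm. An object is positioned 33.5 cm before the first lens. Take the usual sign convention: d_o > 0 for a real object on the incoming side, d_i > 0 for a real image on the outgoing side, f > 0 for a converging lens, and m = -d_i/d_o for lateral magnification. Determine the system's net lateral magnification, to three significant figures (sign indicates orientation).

Applying the thin-lens equation to the first lens, 1/12.5 = 1/33.5 + 1/d_i1, which gives d_i1 = 19.940 cm.
Its lateral magnification is m_1 = -d_i1/d_o1 = -(19.940)/33.5 = -0.5952.
The intermediate image is 19.940 cm to the right of lens 1, so d_o2 = L - d_i1 = 44 - 19.940 = 24.060 cm.
Applying the thin-lens equation again with f_2 = 12 cm and d_o2 = 24.060 cm gives d_i2 = 23.941 cm.
m_2 = -(23.941)/(24.060) = -0.9951.
The system's lateral magnification is m_1 m_2 = (-0.5952)(-0.9951) = 0.5923.

0.592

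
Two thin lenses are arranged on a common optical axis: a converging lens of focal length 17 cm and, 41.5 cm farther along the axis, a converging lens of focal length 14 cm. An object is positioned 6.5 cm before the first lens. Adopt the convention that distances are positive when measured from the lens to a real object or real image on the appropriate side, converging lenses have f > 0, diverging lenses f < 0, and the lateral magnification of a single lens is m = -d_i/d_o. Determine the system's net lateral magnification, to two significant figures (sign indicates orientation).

Applying the thin-lens equation to the first lens, 1/17 = 1/6.5 + 1/d_i1, which gives d_i1 = -10.524 cm.
Its lateral magnification is m_1 = -d_i1/d_o1 = -(-10.524)/6.5 = 1.6190.
The intermediate image is virtual, 10.524 cm to the left of lens 1, so d_o2 = L - d_i1 = 41.5 - (-10.524) = 52.024 cm.
Applying the thin-lens equation again with f_2 = 14 cm and d_o2 = 52.024 cm gives d_i2 = 19.155 cm.
m_2 = -(19.155)/(52.024) = -0.3682.
Overall magnification: m = m_1 m_2 = -0.5961.

-0.60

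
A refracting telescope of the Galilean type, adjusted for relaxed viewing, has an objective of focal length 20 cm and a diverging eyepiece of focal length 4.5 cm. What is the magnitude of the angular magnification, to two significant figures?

|M| = f_obj/|f_eye| = 20/4.5 = 4.444.

4.4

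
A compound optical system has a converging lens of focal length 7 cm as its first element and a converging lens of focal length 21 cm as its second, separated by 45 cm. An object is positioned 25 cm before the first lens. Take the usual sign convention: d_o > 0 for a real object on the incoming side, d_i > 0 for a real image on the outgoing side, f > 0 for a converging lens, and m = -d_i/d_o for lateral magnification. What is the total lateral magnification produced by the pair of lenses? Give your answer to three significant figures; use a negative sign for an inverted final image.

0.572

Applying the thin-lens equation to the first lens, 1/7 = 1/25 + 1/d_i1, which gives d_i1 = 9.722 cm.
Its lateral magnification is m_1 = -d_i1/d_o1 = -(9.722)/25 = -0.3889.
The intermediate image is 9.722 cm to the right of lens 1, so d_o2 = L - d_i1 = 45 - 9.722 = 35.278 cm.
Applying the thin-lens equation again with f_2 = 21 cm and d_o2 = 35.278 cm gives d_i2 = 51.887 cm.
m_2 = -(51.887)/(35.278) = -1.4708.
The system's lateral magnification is m_1 m_2 = (-0.3889)(-1.4708) = 0.5720.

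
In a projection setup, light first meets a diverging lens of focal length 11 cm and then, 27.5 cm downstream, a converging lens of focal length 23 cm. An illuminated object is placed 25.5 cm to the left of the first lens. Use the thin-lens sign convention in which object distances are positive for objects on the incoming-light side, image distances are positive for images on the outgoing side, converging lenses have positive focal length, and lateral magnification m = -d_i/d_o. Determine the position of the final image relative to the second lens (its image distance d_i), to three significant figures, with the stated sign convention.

66.4 cm

Lens 1: 1/d_i1 = 1/f_1 - 1/d_o1 = 1/(-11) - 1/25.5 = -0.13012 cm^-1, so d_i1 = -7.685 cm.
With d_i1 < 0 the first image is virtual and lies on the object side; the object distance for lens 2 is d_o2 = 27.5 - (-7.685) = 35.185 cm.
Lens 2: 1/d_i2 = 1/f_2 - 1/d_o2 = 1/23 - 1/(35.185) = 0.01506 cm^-1, so d_i2 = 66.414 cm.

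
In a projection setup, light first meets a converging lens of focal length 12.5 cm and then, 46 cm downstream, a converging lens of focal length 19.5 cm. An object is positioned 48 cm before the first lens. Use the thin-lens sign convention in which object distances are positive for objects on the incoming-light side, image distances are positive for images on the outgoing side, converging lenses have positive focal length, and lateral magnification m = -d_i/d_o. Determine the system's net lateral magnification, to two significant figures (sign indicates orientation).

Lens 1: 1/d_i1 = 1/f_1 - 1/d_o1 = 1/12.5 - 1/48 = 0.05917 cm^-1, so d_i1 = 16.901 cm.
m_1 = -(16.901)/48 = -0.3521.
That image sits 29.099 cm in front of the second lens, so d_o2 = 29.099 cm.
Lens 2: 1/d_i2 = 1/f_2 - 1/d_o2 = 1/19.5 - 1/(29.099) = 0.01692 cm^-1, so d_i2 = 59.115 cm.
m_2 = -(59.115)/(29.099) = -2.0315.
Overall magnification: m = m_1 m_2 = 0.7153.

0.72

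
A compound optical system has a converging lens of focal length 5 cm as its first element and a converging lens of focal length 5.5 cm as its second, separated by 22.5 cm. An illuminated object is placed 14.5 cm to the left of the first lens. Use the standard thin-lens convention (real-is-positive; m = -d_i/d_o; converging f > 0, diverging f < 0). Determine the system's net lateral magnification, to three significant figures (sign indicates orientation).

0.309

First lens: d_i1 = 1/(1/5 - 1/14.5) = 7.632 cm.
m_1 = -(7.632)/14.5 = -0.5263.
Object distance for lens 2: d_o2 = 22.5 - 7.632 = 14.868 cm.
Second lens: d_i2 = 1/(1/5.5 - 1/(14.868)) = 8.729 cm.
m_2 = -(8.729)/(14.868) = -0.5871.
Overall magnification: m = m_1 m_2 = 0.3090.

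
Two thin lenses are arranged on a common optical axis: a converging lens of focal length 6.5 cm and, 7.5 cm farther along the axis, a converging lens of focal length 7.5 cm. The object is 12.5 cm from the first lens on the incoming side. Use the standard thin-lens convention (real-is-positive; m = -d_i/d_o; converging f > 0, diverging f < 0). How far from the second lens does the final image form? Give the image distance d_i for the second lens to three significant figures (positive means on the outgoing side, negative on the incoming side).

Lens 1: 1/d_i1 = 1/f_1 - 1/d_o1 = 1/6.5 - 1/12.5 = 0.07385 cm^-1, so d_i1 = 13.542 cm.
This image would form 13.542 cm past lens 1, i.e. 6.042 cm beyond lens 2, so it is a virtual object for lens 2: d_o2 = 7.5 - 13.542 = -6.042 cm.
Lens 2: 1/d_i2 = 1/f_2 - 1/d_o2 = 1/7.5 - 1/(-6.042) = 0.29885 cm^-1, so d_i2 = 3.346 cm.

3.35 cm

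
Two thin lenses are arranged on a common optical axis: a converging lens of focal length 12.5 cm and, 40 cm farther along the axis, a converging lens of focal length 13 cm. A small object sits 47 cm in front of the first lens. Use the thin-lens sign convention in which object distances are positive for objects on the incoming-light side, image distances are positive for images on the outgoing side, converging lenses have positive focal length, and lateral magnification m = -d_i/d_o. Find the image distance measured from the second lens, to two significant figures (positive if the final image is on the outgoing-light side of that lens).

Applying the thin-lens equation to the first lens, 1/12.5 = 1/47 + 1/d_i1, which gives d_i1 = 17.029 cm.
That image sits 22.971 cm in front of the second lens, so d_o2 = 22.971 cm.
Applying the thin-lens equation again with f_2 = 13 cm and d_o2 = 22.971 cm gives d_i2 = 29.949 cm.

30 cm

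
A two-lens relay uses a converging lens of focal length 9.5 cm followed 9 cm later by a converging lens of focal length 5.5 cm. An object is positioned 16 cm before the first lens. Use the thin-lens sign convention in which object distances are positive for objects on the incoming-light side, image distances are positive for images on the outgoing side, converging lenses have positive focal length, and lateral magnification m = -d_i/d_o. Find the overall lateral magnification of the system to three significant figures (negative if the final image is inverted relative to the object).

-0.404

Applying the thin-lens equation to the first lens, 1/9.5 = 1/16 + 1/d_i1, which gives d_i1 = 23.385 cm.
Its lateral magnification is m_1 = -d_i1/d_o1 = -(23.385)/16 = -1.4615.
Since 23.385 cm > 9 cm, the first image lies past the second lens and serves as a virtual object: d_o2 = L - d_i1 = -14.385 cm.
Applying the thin-lens equation again with f_2 = 5.5 cm and d_o2 = -14.385 cm gives d_i2 = 3.979 cm.
m_2 = -(3.979)/(-14.385) = 0.2766.
The system's lateral magnification is m_1 m_2 = (-1.4615)(0.2766) = -0.4043.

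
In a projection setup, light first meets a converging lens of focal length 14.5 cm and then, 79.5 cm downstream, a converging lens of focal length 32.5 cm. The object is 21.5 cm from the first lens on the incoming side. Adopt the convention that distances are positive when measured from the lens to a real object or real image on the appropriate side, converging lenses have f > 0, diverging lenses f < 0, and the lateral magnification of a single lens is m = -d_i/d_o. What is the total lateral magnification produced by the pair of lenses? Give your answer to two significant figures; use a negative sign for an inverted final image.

Applying the thin-lens equation to the first lens, 1/14.5 = 1/21.5 + 1/d_i1, which gives d_i1 = 44.536 cm.
Its lateral magnification is m_1 = -d_i1/d_o1 = -(44.536)/21.5 = -2.0714.
Object distance for lens 2: d_o2 = 79.5 - 44.536 = 34.964 cm.
Applying the thin-lens equation again with f_2 = 32.5 cm and d_o2 = 34.964 cm gives d_i2 = 461.123 cm.
m_2 = -(461.123)/(34.964) = -13.1884.
Total m = m_1 x m_2 = (-2.0714)(-13.1884) = 27.3188.

27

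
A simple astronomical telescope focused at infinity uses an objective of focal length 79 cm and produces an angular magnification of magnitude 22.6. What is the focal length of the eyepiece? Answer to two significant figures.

3.5 cm

|M| = f_obj/f_eye, so f_eye = f_obj/|M| = 79/22.6 = 3.496 cm.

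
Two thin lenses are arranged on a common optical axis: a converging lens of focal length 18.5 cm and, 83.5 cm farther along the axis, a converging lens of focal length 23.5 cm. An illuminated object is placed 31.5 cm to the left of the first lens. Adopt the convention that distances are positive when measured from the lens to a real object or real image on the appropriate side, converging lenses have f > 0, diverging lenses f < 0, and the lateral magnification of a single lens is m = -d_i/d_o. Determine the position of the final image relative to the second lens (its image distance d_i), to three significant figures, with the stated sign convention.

Applying the thin-lens equation to the first lens, 1/18.5 = 1/31.5 + 1/d_i1, which gives d_i1 = 44.827 cm.
That image sits 38.673 cm in front of the second lens, so d_o2 = 38.673 cm.
Applying the thin-lens equation again with f_2 = 23.5 cm and d_o2 = 38.673 cm gives d_i2 = 59.897 cm.

59.9 cm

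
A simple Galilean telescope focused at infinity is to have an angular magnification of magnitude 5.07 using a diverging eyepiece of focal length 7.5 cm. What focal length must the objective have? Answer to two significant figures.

38 cm

|M| = f_obj/|f_eye|, so f_obj = |M| x |f_eye| = 5.07 x 7.5 = 38.025 cm.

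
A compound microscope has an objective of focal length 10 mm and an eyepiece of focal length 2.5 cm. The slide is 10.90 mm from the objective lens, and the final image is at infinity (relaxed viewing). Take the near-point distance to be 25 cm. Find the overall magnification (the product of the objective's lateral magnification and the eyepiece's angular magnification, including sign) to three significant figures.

Convert to cm: f_obj = 10 mm = 1 cm; d_o = 10.90 mm = 1.09 cm.
Objective: 1/d_i = 1/f_obj - 1/d_o = 1/1 - 1/1.09 = 0.08257 cm^-1, so d_i = 12.111 cm.
m_obj = -d_i/d_o = -12.111/1.09 = -11.111.
Eyepiece angular magnification (image at infinity): M_eye = D/f_e = 25/2.5 = 10.000.
Overall M = m_obj x M_eye = (-11.111)(10.000) = -111.11.

-111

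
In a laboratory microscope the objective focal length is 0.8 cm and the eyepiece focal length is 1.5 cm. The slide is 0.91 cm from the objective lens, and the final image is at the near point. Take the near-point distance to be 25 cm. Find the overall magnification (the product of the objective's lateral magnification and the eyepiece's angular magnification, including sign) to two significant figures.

Objective: 1/d_i = 1/f_obj - 1/d_o = 1/0.8 - 1/0.91 = 0.15110 cm^-1, so d_i = 6.618 cm.
m_obj = -d_i/d_o = -6.618/0.91 = -7.273.
Eyepiece angular magnification (image at near point): M_eye = 1 + D/f_e = 1 + 25/1.5 = 17.667.
Overall M = m_obj x M_eye = (-7.273)(17.667) = -128.48.

-130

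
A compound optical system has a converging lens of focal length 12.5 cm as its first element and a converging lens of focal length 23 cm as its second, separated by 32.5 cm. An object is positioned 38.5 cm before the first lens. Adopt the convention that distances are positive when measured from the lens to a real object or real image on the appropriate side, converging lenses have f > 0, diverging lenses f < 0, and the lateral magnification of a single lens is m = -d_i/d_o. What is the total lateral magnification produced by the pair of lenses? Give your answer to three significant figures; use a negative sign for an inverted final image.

First lens: d_i1 = 1/(1/12.5 - 1/38.5) = 18.510 cm.
m_1 = -(18.510)/38.5 = -0.4808.
Object distance for lens 2: d_o2 = 32.5 - 18.510 = 13.990 cm.
Second lens: d_i2 = 1/(1/23 - 1/(13.990)) = -35.715 cm.
m_2 = -(-35.715)/(13.990) = 2.5528.
Overall magnification: m = m_1 m_2 = -1.2273.

-1.23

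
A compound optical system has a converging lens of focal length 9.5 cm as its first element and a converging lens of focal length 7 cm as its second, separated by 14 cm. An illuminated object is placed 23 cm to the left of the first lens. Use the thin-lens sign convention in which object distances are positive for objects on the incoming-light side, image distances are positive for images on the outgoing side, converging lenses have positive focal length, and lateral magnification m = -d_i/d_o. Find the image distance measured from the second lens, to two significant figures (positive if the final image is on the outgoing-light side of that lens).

Lens 1: 1/d_i1 = 1/f_1 - 1/d_o1 = 1/9.5 - 1/23 = 0.06178 cm^-1, so d_i1 = 16.185 cm.
Since 16.185 cm > 14 cm, the first image lies past the second lens and serves as a virtual object: d_o2 = L - d_i1 = -2.185 cm.
Lens 2: 1/d_i2 = 1/f_2 - 1/d_o2 = 1/7 - 1/(-2.185) = 0.60048 cm^-1, so d_i2 = 1.665 cm.

1.7 cm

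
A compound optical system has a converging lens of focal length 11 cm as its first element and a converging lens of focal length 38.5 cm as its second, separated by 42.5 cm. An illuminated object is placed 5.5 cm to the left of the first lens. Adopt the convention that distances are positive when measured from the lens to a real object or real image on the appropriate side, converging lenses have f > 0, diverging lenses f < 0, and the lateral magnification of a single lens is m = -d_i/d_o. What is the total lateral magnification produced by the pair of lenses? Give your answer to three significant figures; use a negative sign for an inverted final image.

-5.13

Applying the thin-lens equation to the first lens, 1/11 = 1/5.5 + 1/d_i1, which gives d_i1 = -11.000 cm.
Its lateral magnification is m_1 = -d_i1/d_o1 = -(-11.000)/5.5 = 2.0000.
The intermediate image is virtual, 11.000 cm to the left of lens 1, so d_o2 = L - d_i1 = 42.5 - (-11.000) = 53.500 cm.
Applying the thin-lens equation again with f_2 = 38.5 cm and d_o2 = 53.500 cm gives d_i2 = 137.317 cm.
m_2 = -(137.317)/(53.500) = -2.5667.
The system's lateral magnification is m_1 m_2 = (2.0000)(-2.5667) = -5.1333.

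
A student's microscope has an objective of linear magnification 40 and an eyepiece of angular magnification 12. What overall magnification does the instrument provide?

480

The overall magnification of a compound microscope is the product of the objective and eyepiece magnifications:
M = M_obj x M_eye = 40 x 12 = 480.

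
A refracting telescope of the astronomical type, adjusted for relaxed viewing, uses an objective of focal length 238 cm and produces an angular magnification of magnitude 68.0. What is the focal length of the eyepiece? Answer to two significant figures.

3.5 cm

|M| = f_obj/f_eye, so f_eye = f_obj/|M| = 238/68.0 = 3.500 cm.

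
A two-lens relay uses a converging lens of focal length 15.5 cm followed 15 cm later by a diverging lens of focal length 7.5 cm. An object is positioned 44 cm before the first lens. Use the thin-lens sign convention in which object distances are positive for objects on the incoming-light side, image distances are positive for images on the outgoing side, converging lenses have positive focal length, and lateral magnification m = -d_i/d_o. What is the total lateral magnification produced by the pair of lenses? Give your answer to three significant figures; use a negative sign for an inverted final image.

Lens 1: 1/d_i1 = 1/f_1 - 1/d_o1 = 1/15.5 - 1/44 = 0.04179 cm^-1, so d_i1 = 23.930 cm.
m_1 = -(23.930)/44 = -0.5439.
This image would form 23.930 cm past lens 1, i.e. 8.930 cm beyond lens 2, so it is a virtual object for lens 2: d_o2 = 15 - 23.930 = -8.930 cm.
Lens 2: 1/d_i2 = 1/f_2 - 1/d_o2 = 1/(-7.5) - 1/(-8.930) = -0.02135 cm^-1, so d_i2 = -46.840 cm.
m_2 = -(-46.840)/(-8.930) = -5.2454.
Overall magnification: m = m_1 m_2 = 2.8528.

2.85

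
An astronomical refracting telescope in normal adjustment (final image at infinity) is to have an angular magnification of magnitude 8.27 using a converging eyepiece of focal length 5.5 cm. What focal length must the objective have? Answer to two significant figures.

|M| = f_obj/|f_eye|, so f_obj = |M| x |f_eye| = 8.27 x 5.5 = 45.485 cm.

45 cm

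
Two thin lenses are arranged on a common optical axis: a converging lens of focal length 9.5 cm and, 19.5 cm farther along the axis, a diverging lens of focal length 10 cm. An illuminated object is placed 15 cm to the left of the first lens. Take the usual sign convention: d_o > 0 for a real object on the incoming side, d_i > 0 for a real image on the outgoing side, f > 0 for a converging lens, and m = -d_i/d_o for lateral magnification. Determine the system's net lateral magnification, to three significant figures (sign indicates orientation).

-4.81

Applying the thin-lens equation to the first lens, 1/9.5 = 1/15 + 1/d_i1, which gives d_i1 = 25.909 cm.
Its lateral magnification is m_1 = -d_i1/d_o1 = -(25.909)/15 = -1.7273.
Since 25.909 cm > 19.5 cm, the first image lies past the second lens and serves as a virtual object: d_o2 = L - d_i1 = -6.409 cm.
Applying the thin-lens equation again with f_2 = -10 cm and d_o2 = -6.409 cm gives d_i2 = 17.848 cm.
m_2 = -(17.848)/(-6.409) = 2.7848.
Overall magnification: m = m_1 m_2 = -4.8101.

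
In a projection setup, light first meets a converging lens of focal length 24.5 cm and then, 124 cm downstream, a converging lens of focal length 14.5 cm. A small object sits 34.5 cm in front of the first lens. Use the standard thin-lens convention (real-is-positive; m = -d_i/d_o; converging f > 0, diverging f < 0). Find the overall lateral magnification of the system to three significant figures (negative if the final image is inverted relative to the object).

Lens 1: 1/d_i1 = 1/f_1 - 1/d_o1 = 1/24.5 - 1/34.5 = 0.01183 cm^-1, so d_i1 = 84.525 cm.
m_1 = -(84.525)/34.5 = -2.4500.
That image sits 39.475 cm in front of the second lens, so d_o2 = 39.475 cm.
Lens 2: 1/d_i2 = 1/f_2 - 1/d_o2 = 1/14.5 - 1/(39.475) = 0.04363 cm^-1, so d_i2 = 22.918 cm.
m_2 = -(22.918)/(39.475) = -0.5806.
Overall magnification: m = m_1 m_2 = 1.4224.

1.42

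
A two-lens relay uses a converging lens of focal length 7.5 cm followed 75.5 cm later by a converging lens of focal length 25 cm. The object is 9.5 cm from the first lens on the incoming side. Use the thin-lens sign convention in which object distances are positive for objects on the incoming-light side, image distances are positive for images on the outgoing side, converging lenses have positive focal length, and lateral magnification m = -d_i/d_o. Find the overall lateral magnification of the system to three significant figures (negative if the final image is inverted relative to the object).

Applying the thin-lens equation to the first lens, 1/7.5 = 1/9.5 + 1/d_i1, which gives d_i1 = 35.625 cm.
Its lateral magnification is m_1 = -d_i1/d_o1 = -(35.625)/9.5 = -3.7500.
That image sits 39.875 cm in front of the second lens, so d_o2 = 39.875 cm.
Applying the thin-lens equation again with f_2 = 25 cm and d_o2 = 39.875 cm gives d_i2 = 67.017 cm.
m_2 = -(67.017)/(39.875) = -1.6807.
Overall magnification: m = m_1 m_2 = 6.3025.

6.30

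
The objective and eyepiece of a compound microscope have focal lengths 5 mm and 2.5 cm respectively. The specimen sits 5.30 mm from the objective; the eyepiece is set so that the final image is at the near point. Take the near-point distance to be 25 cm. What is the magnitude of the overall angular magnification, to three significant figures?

183

Convert to cm: f_obj = 5 mm = 0.5 cm; d_o = 5.30 mm = 0.53 cm.
Objective: 1/d_i = 1/f_obj - 1/d_o = 1/0.5 - 1/0.53 = 0.11321 cm^-1, so d_i = 8.833 cm.
m_obj = -d_i/d_o = -8.833/0.53 = -16.667.
Eyepiece angular magnification (image at near point): M_eye = 1 + D/f_e = 1 + 25/2.5 = 11.000.
Overall M = m_obj x M_eye = (-16.667)(11.000) = -183.33.
|M| = 183.33.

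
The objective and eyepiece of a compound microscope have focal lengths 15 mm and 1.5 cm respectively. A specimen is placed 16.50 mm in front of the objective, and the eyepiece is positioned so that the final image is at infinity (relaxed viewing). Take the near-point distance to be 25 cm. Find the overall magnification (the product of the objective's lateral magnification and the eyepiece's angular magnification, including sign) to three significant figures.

Convert to cm: f_obj = 15 mm = 1.5 cm; d_o = 16.50 mm = 1.65 cm.
Objective: 1/d_i = 1/f_obj - 1/d_o = 1/1.5 - 1/1.65 = 0.06061 cm^-1, so d_i = 16.500 cm.
m_obj = -d_i/d_o = -16.500/1.65 = -10.000.
Eyepiece angular magnification (image at infinity): M_eye = D/f_e = 25/1.5 = 16.667.
Overall M = m_obj x M_eye = (-10.000)(16.667) = -166.67.

-167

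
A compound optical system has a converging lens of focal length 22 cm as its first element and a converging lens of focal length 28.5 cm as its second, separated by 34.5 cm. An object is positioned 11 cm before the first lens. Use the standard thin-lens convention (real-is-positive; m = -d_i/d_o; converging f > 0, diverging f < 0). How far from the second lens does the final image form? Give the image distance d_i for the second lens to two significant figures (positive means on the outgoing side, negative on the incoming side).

Lens 1: 1/d_i1 = 1/f_1 - 1/d_o1 = 1/22 - 1/11 = -0.04545 cm^-1, so d_i1 = -22.000 cm.
The intermediate image is virtual, 22.000 cm to the left of lens 1, so d_o2 = L - d_i1 = 34.5 - (-22.000) = 56.500 cm.
Lens 2: 1/d_i2 = 1/f_2 - 1/d_o2 = 1/28.5 - 1/(56.500) = 0.01739 cm^-1, so d_i2 = 57.509 cm.

58 cm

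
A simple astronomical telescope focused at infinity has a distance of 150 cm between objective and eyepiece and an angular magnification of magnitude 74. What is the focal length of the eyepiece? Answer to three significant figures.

2.00 cm

In normal adjustment the tube length equals f_obj + f_eye and |M| = f_obj/f_eye.
So f_obj = 74 f_eye and 74 f_eye + f_eye = 150 cm, giving f_eye = 150/75 = 2.000 cm and f_obj = 148.000 cm.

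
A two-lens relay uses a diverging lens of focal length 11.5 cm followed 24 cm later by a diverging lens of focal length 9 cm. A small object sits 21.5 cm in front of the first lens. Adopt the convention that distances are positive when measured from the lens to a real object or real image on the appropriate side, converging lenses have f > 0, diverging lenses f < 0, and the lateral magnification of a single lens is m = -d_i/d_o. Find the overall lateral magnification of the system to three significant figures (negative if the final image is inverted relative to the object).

Applying the thin-lens equation to the first lens, 1/(-11.5) = 1/21.5 + 1/d_i1, which gives d_i1 = -7.492 cm.
Its lateral magnification is m_1 = -d_i1/d_o1 = -(-7.492)/21.5 = 0.3485.
With d_i1 < 0 the first image is virtual and lies on the object side; the object distance for lens 2 is d_o2 = 24 - (-7.492) = 31.492 cm.
Applying the thin-lens equation again with f_2 = -9 cm and d_o2 = 31.492 cm gives d_i2 = -7.000 cm.
m_2 = -(-7.000)/(31.492) = 0.2223.
Total m = m_1 x m_2 = (0.3485)(0.2223) = 0.0775.

0.0775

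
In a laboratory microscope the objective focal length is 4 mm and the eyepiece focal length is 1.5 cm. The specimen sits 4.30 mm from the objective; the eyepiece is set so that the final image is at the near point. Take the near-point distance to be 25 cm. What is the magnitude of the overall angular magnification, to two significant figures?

Convert to cm: f_obj = 4 mm = 0.4 cm; d_o = 4.30 mm = 0.43 cm.
Objective: 1/d_i = 1/f_obj - 1/d_o = 1/0.4 - 1/0.43 = 0.17442 cm^-1, so d_i = 5.733 cm.
m_obj = -d_i/d_o = -5.733/0.43 = -13.333.
Eyepiece angular magnification (image at near point): M_eye = 1 + D/f_e = 1 + 25/1.5 = 17.667.
Overall M = m_obj x M_eye = (-13.333)(17.667) = -235.56.
|M| = 235.56.

240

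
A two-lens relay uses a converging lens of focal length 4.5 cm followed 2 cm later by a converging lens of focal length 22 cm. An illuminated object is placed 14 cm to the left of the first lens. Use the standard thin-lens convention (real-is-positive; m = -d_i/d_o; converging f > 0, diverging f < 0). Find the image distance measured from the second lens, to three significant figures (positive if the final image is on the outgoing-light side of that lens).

First lens: d_i1 = 1/(1/4.5 - 1/14) = 6.632 cm.
This image would form 6.632 cm past lens 1, i.e. 4.632 cm beyond lens 2, so it is a virtual object for lens 2: d_o2 = 2 - 6.632 = -4.632 cm.
Second lens: d_i2 = 1/(1/22 - 1/(-4.632)) = 3.826 cm.

3.83 cm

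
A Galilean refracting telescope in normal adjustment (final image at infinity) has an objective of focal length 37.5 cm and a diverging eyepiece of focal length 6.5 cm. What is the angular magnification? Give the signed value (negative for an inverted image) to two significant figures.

5.8

M = -f_obj/f_eye = -37.5/(-6.5) = 5.769.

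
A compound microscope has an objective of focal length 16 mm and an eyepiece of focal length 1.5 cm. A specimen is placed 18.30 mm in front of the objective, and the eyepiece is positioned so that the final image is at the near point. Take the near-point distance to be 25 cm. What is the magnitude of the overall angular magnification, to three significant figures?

Convert to cm: f_obj = 16 mm = 1.6 cm; d_o = 18.30 mm = 1.83 cm.
Objective: 1/d_i = 1/f_obj - 1/d_o = 1/1.6 - 1/1.83 = 0.07855 cm^-1, so d_i = 12.730 cm.
m_obj = -d_i/d_o = -12.730/1.83 = -6.957.
Eyepiece angular magnification (image at near point): M_eye = 1 + D/f_e = 1 + 25/1.5 = 17.667.
Overall M = m_obj x M_eye = (-6.957)(17.667) = -122.90.
|M| = 122.90.

123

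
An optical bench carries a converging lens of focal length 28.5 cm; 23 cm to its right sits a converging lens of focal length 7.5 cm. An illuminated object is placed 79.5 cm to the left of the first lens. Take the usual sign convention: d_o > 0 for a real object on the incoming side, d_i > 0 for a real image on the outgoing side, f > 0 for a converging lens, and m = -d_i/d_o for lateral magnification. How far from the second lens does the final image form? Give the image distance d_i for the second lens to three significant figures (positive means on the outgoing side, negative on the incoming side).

First lens: d_i1 = 1/(1/28.5 - 1/79.5) = 44.426 cm.
Since 44.426 cm > 23 cm, the first image lies past the second lens and serves as a virtual object: d_o2 = L - d_i1 = -21.426 cm.
Second lens: d_i2 = 1/(1/7.5 - 1/(-21.426)) = 5.555 cm.

5.56 cm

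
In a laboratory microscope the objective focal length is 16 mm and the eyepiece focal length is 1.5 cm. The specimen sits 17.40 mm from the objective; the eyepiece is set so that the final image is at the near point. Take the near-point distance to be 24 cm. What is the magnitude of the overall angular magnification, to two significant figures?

Convert to cm: f_obj = 16 mm = 1.6 cm; d_o = 17.40 mm = 1.74 cm.
Objective: 1/d_i = 1/f_obj - 1/d_o = 1/1.6 - 1/1.74 = 0.05029 cm^-1, so d_i = 19.886 cm.
m_obj = -d_i/d_o = -19.886/1.74 = -11.429.
Eyepiece angular magnification (image at near point): M_eye = 1 + D/f_e = 1 + 24/1.5 = 17.000.
Overall M = m_obj x M_eye = (-11.429)(17.000) = -194.29.
|M| = 194.29.

190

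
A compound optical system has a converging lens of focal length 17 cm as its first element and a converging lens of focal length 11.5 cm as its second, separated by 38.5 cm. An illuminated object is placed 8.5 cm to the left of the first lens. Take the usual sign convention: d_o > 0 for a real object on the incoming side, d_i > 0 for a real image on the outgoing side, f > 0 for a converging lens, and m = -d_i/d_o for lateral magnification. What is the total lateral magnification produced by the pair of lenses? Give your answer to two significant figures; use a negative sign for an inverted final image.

First lens: d_i1 = 1/(1/17 - 1/8.5) = -17.000 cm.
m_1 = -(-17.000)/8.5 = 2.0000.
With d_i1 < 0 the first image is virtual and lies on the object side; the object distance for lens 2 is d_o2 = 38.5 - (-17.000) = 55.500 cm.
Second lens: d_i2 = 1/(1/11.5 - 1/(55.500)) = 14.506 cm.
m_2 = -(14.506)/(55.500) = -0.2614.
The system's lateral magnification is m_1 m_2 = (2.0000)(-0.2614) = -0.5227.

-0.52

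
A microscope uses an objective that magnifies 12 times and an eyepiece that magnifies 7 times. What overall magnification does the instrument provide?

The overall magnification of a compound microscope is the product of the objective and eyepiece magnifications:
M = M_obj x M_eye = 12 x 7 = 84.

84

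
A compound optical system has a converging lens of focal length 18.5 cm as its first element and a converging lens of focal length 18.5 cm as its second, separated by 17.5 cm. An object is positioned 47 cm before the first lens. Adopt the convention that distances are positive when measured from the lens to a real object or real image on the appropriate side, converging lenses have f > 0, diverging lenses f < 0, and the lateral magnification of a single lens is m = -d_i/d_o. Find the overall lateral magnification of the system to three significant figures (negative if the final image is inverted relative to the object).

-0.381

Applying the thin-lens equation to the first lens, 1/18.5 = 1/47 + 1/d_i1, which gives d_i1 = 30.509 cm.
Its lateral magnification is m_1 = -d_i1/d_o1 = -(30.509)/47 = -0.6491.
Since 30.509 cm > 17.5 cm, the first image lies past the second lens and serves as a virtual object: d_o2 = L - d_i1 = -13.009 cm.
Applying the thin-lens equation again with f_2 = 18.5 cm and d_o2 = -13.009 cm gives d_i2 = 7.638 cm.
m_2 = -(7.638)/(-13.009) = 0.5871.
Total m = m_1 x m_2 = (-0.6491)(0.5871) = -0.3811.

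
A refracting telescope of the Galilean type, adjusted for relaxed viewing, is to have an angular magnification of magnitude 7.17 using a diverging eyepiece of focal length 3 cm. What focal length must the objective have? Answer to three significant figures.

|M| = f_obj/|f_eye|, so f_obj = |M| x |f_eye| = 7.17 x 3 = 21.510 cm.

21.5 cm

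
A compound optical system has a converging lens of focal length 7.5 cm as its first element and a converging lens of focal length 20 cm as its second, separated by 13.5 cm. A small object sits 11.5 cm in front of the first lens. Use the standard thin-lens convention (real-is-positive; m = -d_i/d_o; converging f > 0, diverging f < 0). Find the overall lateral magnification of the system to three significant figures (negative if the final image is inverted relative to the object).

First lens: d_i1 = 1/(1/7.5 - 1/11.5) = 21.562 cm.
m_1 = -(21.562)/11.5 = -1.8750.
This image would form 21.562 cm past lens 1, i.e. 8.062 cm beyond lens 2, so it is a virtual object for lens 2: d_o2 = 13.5 - 21.562 = -8.062 cm.
Second lens: d_i2 = 1/(1/20 - 1/(-8.062)) = 5.746 cm.
m_2 = -(5.746)/(-8.062) = 0.7127.
The system's lateral magnification is m_1 m_2 = (-1.8750)(0.7127) = -1.3363.

-1.34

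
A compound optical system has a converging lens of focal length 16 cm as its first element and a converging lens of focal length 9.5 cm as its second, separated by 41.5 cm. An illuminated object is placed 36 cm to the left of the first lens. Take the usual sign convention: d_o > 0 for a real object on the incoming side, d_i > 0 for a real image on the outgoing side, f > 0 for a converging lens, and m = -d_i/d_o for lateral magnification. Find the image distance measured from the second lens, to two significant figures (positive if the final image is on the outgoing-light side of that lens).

Lens 1: 1/d_i1 = 1/f_1 - 1/d_o1 = 1/16 - 1/36 = 0.03472 cm^-1, so d_i1 = 28.800 cm.
Object distance for lens 2: d_o2 = 41.5 - 28.800 = 12.700 cm.
Lens 2: 1/d_i2 = 1/f_2 - 1/d_o2 = 1/9.5 - 1/(12.700) = 0.02652 cm^-1, so d_i2 = 37.703 cm.

38 cm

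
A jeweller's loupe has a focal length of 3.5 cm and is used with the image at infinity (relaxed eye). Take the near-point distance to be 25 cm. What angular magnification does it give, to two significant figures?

7.1

M = D/f = 25/3.5 = 7.143.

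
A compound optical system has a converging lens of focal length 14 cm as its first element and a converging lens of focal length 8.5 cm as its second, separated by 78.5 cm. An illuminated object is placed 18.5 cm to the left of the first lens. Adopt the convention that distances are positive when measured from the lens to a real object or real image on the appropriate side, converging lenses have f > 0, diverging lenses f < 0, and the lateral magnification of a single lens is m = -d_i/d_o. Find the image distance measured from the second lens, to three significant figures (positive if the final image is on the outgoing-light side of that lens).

14.3 cm

Lens 1: 1/d_i1 = 1/f_1 - 1/d_o1 = 1/14 - 1/18.5 = 0.01737 cm^-1, so d_i1 = 57.556 cm.
That image sits 20.944 cm in front of the second lens, so d_o2 = 20.944 cm.
Lens 2: 1/d_i2 = 1/f_2 - 1/d_o2 = 1/8.5 - 1/(20.944) = 0.06990 cm^-1, so d_i2 = 14.306 cm.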